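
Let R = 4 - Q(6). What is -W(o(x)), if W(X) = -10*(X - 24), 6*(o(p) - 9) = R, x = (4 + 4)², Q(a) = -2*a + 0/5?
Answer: -370/3 ≈ -123.33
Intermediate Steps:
Q(a) = -2*a (Q(a) = -2*a + 0*(⅕) = -2*a + 0 = -2*a)
R = 16 (R = 4 - (-2)*6 = 4 - 1*(-12) = 4 + 12 = 16)
x = 64 (x = 8² = 64)
o(p) = 35/3 (o(p) = 9 + (⅙)*16 = 9 + 8/3 = 35/3)
W(X) = 240 - 10*X (W(X) = -10*(-24 + X) = 240 - 10*X)
-W(o(x)) = -(240 - 10*35/3) = -(240 - 350/3) = -1*370/3 = -370/3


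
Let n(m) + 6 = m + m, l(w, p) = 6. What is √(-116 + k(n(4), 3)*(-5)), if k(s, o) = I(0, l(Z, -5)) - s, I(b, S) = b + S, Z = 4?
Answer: 2*I*√34 ≈ 11.662*I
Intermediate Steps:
I(b, S) = S + b
n(m) = -6 + 2*m (n(m) = -6 + (m + m) = -6 + 2*m)
k(s, o) = 6 - s (k(s, o) = (6 + 0) - s = 6 - s)
√(-116 + k(n(4), 3)*(-5)) = √(-116 + (6 - (-6 + 2*4))*(-5)) = √(-116 + (6 - (-6 + 8))*(-5)) = √(-116 + (6 - 1*2)*(-5)) = √(-116 + (6 - 2)*(-5)) = √(-116 + 4*(-5)) = √(-116 - 20) = √(-136) = 2*I*√34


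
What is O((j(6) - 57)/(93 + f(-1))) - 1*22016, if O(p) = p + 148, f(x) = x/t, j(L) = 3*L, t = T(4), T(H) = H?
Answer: -8113184/371 ≈ -21868.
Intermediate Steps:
t = 4
f(x) = x/4
O(p) = 148 + p
O((j(6) - 57)/(93 + f(-1))) - 1*22016 = (148 + (3*6 - 57)/(93 + (¼)*(-1))) - 1*22016 = (148 + (18 - 57)/(93 - ¼)) - 22016 = (148 - 39/371/4) - 22016 = (148 - 39*4/371) - 22016 = (148 - 156/371) - 22016 = 54752/371 - 22016 = -8113184/371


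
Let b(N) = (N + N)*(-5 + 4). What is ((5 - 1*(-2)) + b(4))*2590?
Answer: -2590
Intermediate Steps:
b(N) = -2*N (b(N) = (2*N)*(-1) = -2*N)
((5 - 1*(-2)) + b(4))*2590 = ((5 - 1*(-2)) - 2*4)*2590 = ((5 + 2) - 8)*2590 = (7 - 8)*2590 = -1*2590 = -2590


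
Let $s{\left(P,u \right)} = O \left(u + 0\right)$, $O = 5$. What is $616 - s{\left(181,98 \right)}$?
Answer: $126$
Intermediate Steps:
$s{\left(P,u \right)} = 5 u$ ($s{\left(P,u \right)} = 5 \left(u + 0\right) = 5 u$)
$616 - s{\left(181,98 \right)} = 616 - 5 \cdot 98 = 616 - 490 = 126$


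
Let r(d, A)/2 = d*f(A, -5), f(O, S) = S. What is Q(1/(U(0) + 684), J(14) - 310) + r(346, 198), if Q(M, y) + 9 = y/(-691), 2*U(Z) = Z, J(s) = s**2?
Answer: -2396965/691 ≈ -3468.8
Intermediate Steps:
U(Z) = Z/2
Q(M, y) = -9 - y/691 (Q(M, y) = -9 + y/(-691) = -9 + y*(-1/691) = -9 - y/691)
r(d, A) = -10*d (r(d, A) = 2*(d*(-5)) = 2*(-5*d) = -10*d)
Q(1/(U(0) + 684), J(14) - 310) + r(346, 198) = (-9 - (14**2 - 310)/691) - 10*346 = (-9 - (196 - 310)/691) - 3460 = (-9 - 1/691*(-114)) - 3460 = (-9 + 114/691) - 3460 = -6105/691 - 3460 = -2396965/691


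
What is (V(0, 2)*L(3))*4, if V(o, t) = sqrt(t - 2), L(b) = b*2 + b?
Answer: 0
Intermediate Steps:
L(b) = 3*b (L(b) = 2*b + b = 3*b)
V(o, t) = sqrt(-2 + t)
(V(0, 2)*L(3))*4 = (sqrt(-2 + 2)*(3*3))*4 = (sqrt(0)*9)*4 = (0*9)*4 = 0*4 = 0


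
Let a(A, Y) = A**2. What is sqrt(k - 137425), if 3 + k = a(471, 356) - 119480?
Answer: I*sqrt(35067) ≈ 187.26*I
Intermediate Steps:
k = 102358 (k = -3 + (471**2 - 119480) = -3 + (221841 - 119480) = -3 + 102361 = 102358)
sqrt(k - 137425) = sqrt(102358 - 137425) = sqrt(-35067) = I*sqrt(35067)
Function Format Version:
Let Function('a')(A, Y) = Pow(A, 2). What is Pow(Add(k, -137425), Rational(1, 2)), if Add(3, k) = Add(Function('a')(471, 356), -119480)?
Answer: Mul(I, Pow(35067, Rational(1, 2))) ≈ Mul(187.26, I)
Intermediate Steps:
k = 102358 (k = Add(-3, Add(Pow(471, 2), -119480)) = Add(-3, Add(221841, -119480)) = Add(-3, 102361) = 102358)
Pow(Add(k, -137425), Rational(1, 2)) = Pow(Add(102358, -137425), Rational(1, 2)) = Pow(-35067, Rational(1, 2)) = Mul(I, Pow(35067, Rational(1, 2)))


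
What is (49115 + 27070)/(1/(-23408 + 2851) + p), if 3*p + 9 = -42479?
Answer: -4698405135/873425819 ≈ -5.3793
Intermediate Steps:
p = -42488/3 (p = -3 + (⅓)*(-42479) = -3 - 42479/3 = -42488/3 ≈ -14163.)
(49115 + 27070)/(1/(-23408 + 2851) + p) = (49115 + 27070)/(1/(-23408 + 2851) - 42488/3) = 76185/(1/(-20557) - 42488/3) = 76185/(-1/20557 - 42488/3) = 76185/(-873425819/61671) = 76185*(-61671/873425819) = -4698405135/873425819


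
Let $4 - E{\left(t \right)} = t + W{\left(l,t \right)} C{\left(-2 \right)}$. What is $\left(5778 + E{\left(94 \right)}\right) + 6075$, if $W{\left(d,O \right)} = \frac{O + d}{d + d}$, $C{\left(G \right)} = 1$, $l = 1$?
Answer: $\frac{23431}{2} \approx 11716.0$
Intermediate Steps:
$W{\left(d,O \right)} = \frac{O + d}{2 d}$
$E{\left(t \right)} = \frac{7}{2} - \frac{3 t}{2}$ ($E{\left(t \right)} = 4 - \left(t + \frac{t + 1}{2 \cdot 1} \cdot 1\right) = 4 - \left(t + \frac{1}{2} \cdot 1 \left(1 + t\right) 1\right) = 4 - \left(t + \left(\frac{1}{2} + \frac{t}{2}\right) 1\right) = 4 - \left(t + \left(\frac{1}{2} + \frac{t}{2}\right)\right) = 4 - \left(\frac{1}{2} + \frac{3 t}{2}\right) = \frac{7}{2} - \frac{3 t}{2}$)
$\left(5778 + E{\left(94 \right)}\right) + 6075 = \left(5778 + \left(\frac{7}{2} - 141\right)\right) + 6075 = \left(5778 - \frac{275}{2}\right) + 6075 = \frac{11281}{2} + 6075 = \frac{23431}{2}$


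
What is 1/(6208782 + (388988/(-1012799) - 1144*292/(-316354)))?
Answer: 160201507423/994656343293574086 ≈ 1.6106e-7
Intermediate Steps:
1/(6208782 + (388988/(-1012799) - 1144*292/(-316354))) = 1/(6208782 + (388988*(-1/1012799) - 334048*(-1/316354))) = 1/(6208782 + (-388988/1012799 + 167024/158177)) = 1/(6208782 + 107632785300/160201507423) = 1/(994656343293574086/160201507423) = 160201507423/994656343293574086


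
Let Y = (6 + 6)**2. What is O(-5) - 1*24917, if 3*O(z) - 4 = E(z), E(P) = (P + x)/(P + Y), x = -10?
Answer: -10389848/417 ≈ -24916.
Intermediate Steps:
Y = 144 (Y = 12**2 = 144)
E(P) = (-10 + P)/(144 + P) (E(P) = (P - 10)/(P + 144) = (-10 + P)/(144 + P))
O(z) = 4/3 + (-10 + z)/(3*(144 + z)) (O(z) = 4/3 + ((-10 + z)/(144 + z))/3 = 4/3 + (-10 + z)/(3*(144 + z)))
O(-5) - 1*24917 = (566 + 5*(-5))/(3*(144 - 5)) - 1*24917 = (1/3)*(566 - 25)/139 - 24917 = (1/3)*(1/139)*541 - 24917 = 541/417 - 24917 = -10389848/417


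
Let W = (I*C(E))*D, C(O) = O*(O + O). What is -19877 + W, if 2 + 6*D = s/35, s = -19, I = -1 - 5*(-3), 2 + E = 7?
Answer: -60521/3 ≈ -20174.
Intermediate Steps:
E = 5 (E = -2 + 7 = 5)
I = 14 (I = -1 + 15 = 14)
D = -89/210 (D = -⅓ + (-19/35)/6 = -⅓ + (-19*1/35)/6 = -⅓ + (⅙)*(-19/35) = -⅓ - 19/210 = -89/210 ≈ -0.42381)
C(O) = 2*O² (C(O) = O*(2*O) = 2*O²)
W = -890/3 (W = (14*(2*5²))*(-89/210) = (14*(2*25))*(-89/210) = (14*50)*(-89/210) = 700*(-89/210) = -890/3 ≈ -296.67)
-19877 + W = -19877 - 890/3 = -60521/3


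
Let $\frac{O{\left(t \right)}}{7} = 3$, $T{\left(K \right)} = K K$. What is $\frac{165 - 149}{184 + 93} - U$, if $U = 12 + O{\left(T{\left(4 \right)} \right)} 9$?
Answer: $- \frac{55661}{277} \approx -200.94$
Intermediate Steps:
$T{\left(K \right)} = K^{2}$
$O{\left(t \right)} = 21$ ($O{\left(t \right)} = 7 \cdot 3 = 21$)
$U = 201$ ($U = 12 + 21 \cdot 9 = 12 + 189 = 201$)
$\frac{165 - 149}{184 + 93} - U = \frac{165 - 149}{184 + 93} - 201 = \frac{16}{277} - 201 = - \frac{55661}{277}$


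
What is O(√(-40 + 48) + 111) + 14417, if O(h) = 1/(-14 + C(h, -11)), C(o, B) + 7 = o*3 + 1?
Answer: 1411381362/97897 - 6*√2/97897 ≈ 14417.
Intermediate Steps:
C(o, B) = -6 + 3*o (C(o, B) = -7 + (o*3 + 1) = -7 + (3*o + 1) = -7 + (1 + 3*o) = -6 + 3*o)
O(h) = 1/(-20 + 3*h) (O(h) = 1/(-14 + (-6 + 3*h)) = 1/(-20 + 3*h))
O(√(-40 + 48) + 111) + 14417 = 1/(-20 + 3*(√(-40 + 48) + 111)) + 14417 = 1/(-20 + 3*(√8 + 111)) + 14417 = 1/(-20 + 3*(2*√2 + 111)) + 14417 = 1/(-20 + 3*(111 + 2*√2)) + 14417 = 1/(-20 + (333 + 6*√2)) + 14417 = 1/(313 + 6*√2) + 14417 = 14417 + 1/(313 + 6*√2)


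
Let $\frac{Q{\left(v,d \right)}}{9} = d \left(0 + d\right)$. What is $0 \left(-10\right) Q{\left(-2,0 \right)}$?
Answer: $0$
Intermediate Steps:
$Q{\left(v,d \right)} = 9 d^{2}$ ($Q{\left(v,d \right)} = 9 d \left(0 + d\right) = 9 d d = 9 d^{2}$)
$0 \left(-10\right) Q{\left(-2,0 \right)} = 0 \left(-10\right) 9 \cdot 0^{2} = 0 \cdot 9 \cdot 0 = 0 \cdot 0 = 0$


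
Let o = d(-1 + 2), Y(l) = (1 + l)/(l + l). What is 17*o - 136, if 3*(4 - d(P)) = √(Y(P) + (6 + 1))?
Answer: -68 - 34*√2/3 ≈ -84.028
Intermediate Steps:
Y(l) = (1 + l)/(2*l) (Y(l) = (1 + l)/((2*l)) = (1 + l)*(1/(2*l)) = (1 + l)/(2*l))
d(P) = 4 - √(7 + (1 + P)/(2*P))/3 (d(P) = 4 - √((1 + P)/(2*P) + (6 + 1))/3 = 4 - √((1 + P)/(2*P) + 7)/3 = 4 - √(7 + (1 + P)/(2*P))/3)
o = 4 - 2*√2/3 (o = 4 - √(30 + 2/(-1 + 2))/6 = 4 - √(30 + 2/1)/6 = 4 - √(30 + 2*1)/6 = 4 - √(30 + 2)/6 = 4 - 2*√2/3 ≈ 3.0572)
17*o - 136 = 17*(4 - 2*√2/3) - 136 = (68 - 34*√2/3) - 136 = -68 - 34*√2/3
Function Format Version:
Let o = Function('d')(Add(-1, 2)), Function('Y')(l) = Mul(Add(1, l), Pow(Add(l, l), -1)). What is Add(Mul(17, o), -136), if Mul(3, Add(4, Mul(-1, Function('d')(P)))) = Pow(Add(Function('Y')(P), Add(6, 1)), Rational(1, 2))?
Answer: Add(-68, Mul(Rational(-34, 3), Pow(2, Rational(1, 2)))) ≈ -84.028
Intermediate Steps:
Function('Y')(l) = Mul(Rational(1, 2), Pow(l, -1), Add(1, l)) (Function('Y')(l) = Mul(Add(1, l), Pow(Mul(2, l), -1)) = Mul(Add(1, l), Mul(Rational(1, 2), Pow(l, -1))) = Mul(Rational(1, 2), Pow(l, -1), Add(1, l)))
Function('d')(P) = Add(4, Mul(Rational(-1, 3), Pow(Add(7, Mul(Rational(1, 2), Pow(P, -1), Add(1, P))), Rational(1, 2)))) (Function('d')(P) = Add(4, Mul(Rational(-1, 3), Pow(Add(Mul(Rational(1, 2), Pow(P, -1), Add(1, P)), Add(6, 1)), Rational(1, 2)))) = Add(4, Mul(Rational(-1, 3), Pow(Add(Mul(Rational(1, 2), Pow(P, -1), Add(1, P)), 7), Rational(1, 2)))) = Add(4, Mul(Rational(-1, 3), Pow(Add(7, Mul(Rational(1, 2), Pow(P, -1), Add(1, P))), Rational(1, 2)))))
o = Add(4, Mul(Rational(-2, 3), Pow(2, Rational(1, 2)))) (o = Add(4, Mul(Rational(-1, 6), Pow(Add(30, Mul(2, Pow(Add(-1, 2), -1))), Rational(1, 2)))) = Add(4, Mul(Rational(-1, 6), Pow(Add(30, Mul(2, Pow(1, -1))), Rational(1, 2)))) = Add(4, Mul(Rational(-1, 6), Pow(Add(30, Mul(2, 1)), Rational(1, 2)))) = Add(4, Mul(Rational(-1, 6), Pow(Add(30, 2), Rational(1, 2)))) = Add(4, Mul(Rational(-1, 6), Pow(32, Rational(1, 2)))) = Add(4, Mul(Rational(-1, 6), Mul(4, Pow(2, Rational(1, 2))))) = Add(4, Mul(Rational(-2, 3), Pow(2, Rational(1, 2)))) ≈ 3.0572)
Add(Mul(17, o), -136) = Add(Mul(17, Add(4, Mul(Rational(-2, 3), Pow(2, Rational(1, 2))))), -136) = Add(Add(68, Mul(Rational(-34, 3), Pow(2, Rational(1, 2)))), -136) = Add(-68, Mul(Rational(-34, 3), Pow(2, Rational(1, 2))))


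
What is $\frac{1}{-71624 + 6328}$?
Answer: $- \frac{1}{65296} \approx -1.5315 \cdot 10^{-5}$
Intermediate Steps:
$\frac{1}{-71624 + 6328} = \frac{1}{-65296} = - \frac{1}{65296}$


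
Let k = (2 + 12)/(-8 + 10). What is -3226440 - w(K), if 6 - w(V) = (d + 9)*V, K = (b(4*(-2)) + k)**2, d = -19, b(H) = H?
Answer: -3226456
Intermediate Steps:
k = 7 (k = 14/2 = 14*(1/2) = 7)
K = 1 (K = (4*(-2) + 7)**2 = (-8 + 7)**2 = (-1)**2 = 1)
w(V) = 6 + 10*V (w(V) = 6 - (-19 + 9)*V = 6 - (-10)*V = 6 + 10*V)
-3226440 - w(K) = -3226440 - (6 + 10*1) = -3226440 - (6 + 10) = -3226440 - 1*16 = -3226440 - 16 = -3226456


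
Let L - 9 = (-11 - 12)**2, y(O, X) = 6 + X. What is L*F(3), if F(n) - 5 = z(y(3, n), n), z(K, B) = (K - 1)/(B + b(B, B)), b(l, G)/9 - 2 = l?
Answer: 8339/3 ≈ 2779.7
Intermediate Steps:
b(l, G) = 18 + 9*l
z(K, B) = (-1 + K)/(18 + 10*B) (z(K, B) = (K - 1)/(B + (18 + 9*B)) = (-1 + K)/(18 + 10*B))
L = 538 (L = 9 + (-11 - 12)**2 = 9 + (-23)**2 = 9 + 529 = 538)
F(n) = 5 + (5 + n)/(2*(9 + 5*n)) (F(n) = 5 + (-1 + (6 + n))/(2*(9 + 5*n)) = 5 + (5 + n)/(2*(9 + 5*n)))
L*F(3) = 538*((95 + 51*3)/(2*(9 + 5*3))) = 538*((95 + 153)/(2*(9 + 15))) = 538*((1/2)*248/24) = 538*((1/2)*(1/24)*248) = 538*(31/6) = 8339/3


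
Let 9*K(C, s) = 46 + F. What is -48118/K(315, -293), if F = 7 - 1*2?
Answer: -144354/17 ≈ -8491.4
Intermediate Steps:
F = 5 (F = 7 - 2 = 5)
K(C, s) = 17/3 (K(C, s) = (46 + 5)/9 = (⅑)*51 = 17/3)
-48118/K(315, -293) = -48118/17/3 = -48118*3/17 = -144354/17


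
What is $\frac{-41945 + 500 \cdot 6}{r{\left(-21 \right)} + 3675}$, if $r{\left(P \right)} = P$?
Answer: $- \frac{38945}{3654} \approx -10.658$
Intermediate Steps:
$\frac{-41945 + 500 \cdot 6}{r{\left(-21 \right)} + 3675} = \frac{-41945 + 500 \cdot 6}{-21 + 3675} = \frac{-41945 + 3000}{3654} = \left(-38945\right) \frac{1}{3654} = - \frac{38945}{3654}$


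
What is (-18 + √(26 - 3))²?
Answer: (18 - √23)² ≈ 174.35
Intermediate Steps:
(-18 + √(26 - 3))² = (-18 + √23)²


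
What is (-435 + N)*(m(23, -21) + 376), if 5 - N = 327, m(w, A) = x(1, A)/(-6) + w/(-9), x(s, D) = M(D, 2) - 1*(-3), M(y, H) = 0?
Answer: -5081741/18 ≈ -2.8232e+5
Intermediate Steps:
x(s, D) = 3 (x(s, D) = 0 - 1*(-3) = 0 + 3 = 3)
m(w, A) = -½ - w/9 (m(w, A) = 3/(-6) + w/(-9) = 3*(-⅙) + w*(-⅑) = -½ - w/9)
N = -322 (N = 5 - 1*327 = 5 - 327 = -322)
(-435 + N)*(m(23, -21) + 376) = (-435 - 322)*((-½ - ⅑*23) + 376) = -757*((-½ - 23/9) + 376) = -757*(-55/18 + 376) = -757*6713/18 = -5081741/18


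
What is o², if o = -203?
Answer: 41209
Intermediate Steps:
o² = (-203)² = 41209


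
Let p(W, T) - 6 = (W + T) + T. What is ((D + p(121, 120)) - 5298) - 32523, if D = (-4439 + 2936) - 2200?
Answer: -41157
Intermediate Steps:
p(W, T) = 6 + W + 2*T (p(W, T) = 6 + ((W + T) + T) = 6 + ((T + W) + T) = 6 + (W + 2*T) = 6 + W + 2*T)
D = -3703 (D = -1503 - 2200 = -3703)
((D + p(121, 120)) - 5298) - 32523 = ((-3703 + (6 + 121 + 2*120)) - 5298) - 32523 = ((-3703 + (6 + 121 + 240)) - 5298) - 32523 = ((-3703 + 367) - 5298) - 32523 = (-3336 - 5298) - 32523 = -8634 - 32523 = -41157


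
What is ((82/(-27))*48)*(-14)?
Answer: 18368/9 ≈ 2040.9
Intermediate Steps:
((82/(-27))*48)*(-14) = ((82*(-1/27))*48)*(-14) = -82/27*48*(-14) = -1312/9*(-14) = 18368/9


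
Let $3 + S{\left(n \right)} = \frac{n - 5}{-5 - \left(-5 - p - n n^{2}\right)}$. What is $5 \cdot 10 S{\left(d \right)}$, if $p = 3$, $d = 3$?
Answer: $- \frac{460}{3} \approx -153.33$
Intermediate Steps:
$S{\left(n \right)} = -3 + \frac{-5 + n}{3 + n^{3}}$ ($S{\left(n \right)} = -3 + \frac{n - 5}{-5 - \left(-5 - 3 - n n^{2}\right)} = -3 + \frac{-5 + n}{-5 + \left(n^{3} - \left(-5 - 3\right)\right)} = -3 + \frac{-5 + n}{-5 + \left(n^{3} - -8\right)} = -3 + \frac{-5 + n}{-5 + \left(n^{3} + 8\right)} = -3 + \frac{-5 + n}{-5 + \left(8 + n^{3}\right)} = -3 + \frac{-5 + n}{3 + n^{3}}$)
$5 \cdot 10 S{\left(d \right)} = 5 \cdot 10 \frac{-14 + 3 - 3 \cdot 3^{3}}{3 + 3^{3}} = 50 \frac{-14 + 3 - 81}{3 + 27} = 50 \frac{-14 + 3 - 81}{30} = 50 \cdot \frac{1}{30} \left(-92\right) = 50 \left(- \frac{46}{15}\right) = - \frac{460}{3}$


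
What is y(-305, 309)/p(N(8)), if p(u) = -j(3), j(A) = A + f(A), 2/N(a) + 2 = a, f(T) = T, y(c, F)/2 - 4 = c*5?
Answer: 507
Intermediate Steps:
y(c, F) = 8 + 10*c (y(c, F) = 8 + 2*(c*5) = 8 + 2*(5*c) = 8 + 10*c)
N(a) = 2/(-2 + a)
j(A) = 2*A (j(A) = A + A = 2*A)
p(u) = -6 (p(u) = -2*3 = -1*6 = -6)
y(-305, 309)/p(N(8)) = (8 + 10*(-305))/(-6) = (8 - 3050)*(-1/6) = -3042*(-1/6) = 507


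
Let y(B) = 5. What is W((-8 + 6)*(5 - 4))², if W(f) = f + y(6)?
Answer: 9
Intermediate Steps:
W(f) = 5 + f (W(f) = f + 5 = 5 + f)
W((-8 + 6)*(5 - 4))² = (5 + (-8 + 6)*(5 - 4))² = (5 - 2*1)² = (5 - 2)² = 3² = 9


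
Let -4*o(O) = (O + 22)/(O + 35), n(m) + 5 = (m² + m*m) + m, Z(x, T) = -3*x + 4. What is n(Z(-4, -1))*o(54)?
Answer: -9937/89 ≈ -111.65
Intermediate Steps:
Z(x, T) = 4 - 3*x
n(m) = -5 + m + 2*m² (n(m) = -5 + ((m² + m*m) + m) = -5 + ((m² + m²) + m) = -5 + (2*m² + m) = -5 + (m + 2*m²) = -5 + m + 2*m²)
o(O) = -(22 + O)/(4*(35 + O)) (o(O) = -(O + 22)/(4*(O + 35)) = -(22 + O)/(4*(35 + O)))
n(Z(-4, -1))*o(54) = (-5 + (4 - 3*(-4)) + 2*(4 - 3*(-4))²)*((-22 - 1*54)/(4*(35 + 54))) = (-5 + (4 + 12) + 2*(4 + 12)²)*((¼)*(-22 - 54)/89) = (-5 + 16 + 2*16²)*((¼)*(1/89)*(-76)) = (-5 + 16 + 2*256)*(-19/89) = (-5 + 16 + 512)*(-19/89) = 523*(-19/89) = -9937/89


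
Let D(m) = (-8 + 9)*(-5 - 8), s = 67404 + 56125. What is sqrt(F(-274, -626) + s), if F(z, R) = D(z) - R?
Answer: sqrt(124142) ≈ 352.34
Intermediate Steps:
s = 123529
D(m) = -13 (D(m) = 1*(-13) = -13)
F(z, R) = -13 - R
sqrt(F(-274, -626) + s) = sqrt((-13 - 1*(-626)) + 123529) = sqrt((-13 + 626) + 123529) = sqrt(613 + 123529) = sqrt(124142)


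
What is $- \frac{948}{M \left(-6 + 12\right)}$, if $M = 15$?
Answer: $- \frac{158}{15} \approx -10.533$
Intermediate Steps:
$- \frac{948}{M \left(-6 + 12\right)} = - \frac{948}{15 \left(-6 + 12\right)} = - \frac{948}{15 \cdot 6} = - \frac{948}{90} = \left(-948\right) \frac{1}{90} = - \frac{158}{15}$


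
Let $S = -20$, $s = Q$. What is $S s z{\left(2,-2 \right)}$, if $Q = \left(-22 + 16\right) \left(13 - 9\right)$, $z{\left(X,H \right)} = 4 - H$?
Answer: $2880$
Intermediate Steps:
$Q = -24$ ($Q = \left(-6\right) 4 = -24$)
$s = -24$
$S s z{\left(2,-2 \right)} = \left(-20\right) \left(-24\right) \left(4 - -2\right) = 480 \left(4 + 2\right) = 480 \cdot 6 = 2880$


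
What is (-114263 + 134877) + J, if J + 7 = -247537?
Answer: -226930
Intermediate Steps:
J = -247544 (J = -7 - 247537 = -247544)
(-114263 + 134877) + J = (-114263 + 134877) - 247544 = 20614 - 247544 = -226930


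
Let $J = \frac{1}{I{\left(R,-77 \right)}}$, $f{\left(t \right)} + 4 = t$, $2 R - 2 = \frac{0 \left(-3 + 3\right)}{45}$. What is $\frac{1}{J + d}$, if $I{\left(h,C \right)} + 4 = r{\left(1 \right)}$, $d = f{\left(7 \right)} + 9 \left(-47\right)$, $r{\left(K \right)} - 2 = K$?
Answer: $- \frac{1}{421} \approx -0.0023753$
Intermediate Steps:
$R = 1$ ($R = 1 + \frac{0 \left(-3 + 3\right) \frac{1}{45}}{2} = 1 + \frac{0 \cdot 0 \cdot \frac{1}{45}}{2} = 1 + \frac{0 \cdot \frac{1}{45}}{2} = 1 + \frac{1}{2} \cdot 0 = 1 + 0 = 1$)
$r{\left(K \right)} = 2 + K$
$f{\left(t \right)} = -4 + t$
$d = -420$ ($d = \left(-4 + 7\right) + 9 \left(-47\right) = 3 - 423 = -420$)
$I{\left(h,C \right)} = -1$ ($I{\left(h,C \right)} = -4 + \left(2 + 1\right) = -4 + 3 = -1$)
$J = -1$ ($J = \frac{1}{-1} = -1$)
$\frac{1}{J + d} = \frac{1}{-1 - 420} = \frac{1}{-421} = - \frac{1}{421}$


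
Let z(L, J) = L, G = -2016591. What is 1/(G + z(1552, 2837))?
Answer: -1/2015039 ≈ -4.9627e-7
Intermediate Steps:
1/(G + z(1552, 2837)) = 1/(-2016591 + 1552) = 1/(-2015039) = -1/2015039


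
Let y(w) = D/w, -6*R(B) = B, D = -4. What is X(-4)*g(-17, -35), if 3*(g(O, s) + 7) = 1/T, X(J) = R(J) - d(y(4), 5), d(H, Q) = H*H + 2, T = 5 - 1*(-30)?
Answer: 734/45 ≈ 16.311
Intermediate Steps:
T = 35 (T = 5 + 30 = 35)
R(B) = -B/6
y(w) = -4/w
d(H, Q) = 2 + H² (d(H, Q) = H² + 2 = 2 + H²)
X(J) = -3 - J/6 (X(J) = -J/6 - (2 + (-4/4)²) = -J/6 - (2 + (-4*¼)²) = -J/6 - (2 + (-1)²) = -J/6 - (2 + 1) = -J/6 - 1*3 = -J/6 - 3 = -3 - J/6)
g(O, s) = -734/105 (g(O, s) = -7 + (⅓)/35 = -7 + (⅓)*(1/35) = -7 + 1/105 = -734/105)
X(-4)*g(-17, -35) = (-3 - ⅙*(-4))*(-734/105) = (-3 + ⅔)*(-734/105) = -7/3*(-734/105) = 734/45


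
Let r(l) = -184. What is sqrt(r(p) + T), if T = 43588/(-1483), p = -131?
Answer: 2*I*sqrt(117327545)/1483 ≈ 14.608*I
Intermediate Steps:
T = -43588/1483 (T = 43588*(-1/1483) = -43588/1483 ≈ -29.392)
sqrt(r(p) + T) = sqrt(-184 - 43588/1483) = sqrt(-316460/1483) = 2*I*sqrt(117327545)/1483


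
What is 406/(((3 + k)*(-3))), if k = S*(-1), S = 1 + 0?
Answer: -203/3 ≈ -67.667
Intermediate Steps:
S = 1
k = -1 (k = 1*(-1) = -1)
406/(((3 + k)*(-3))) = 406/(((3 - 1)*(-3))) = 406/((2*(-3))) = 406/(-6) = 406*(-⅙) = -203/3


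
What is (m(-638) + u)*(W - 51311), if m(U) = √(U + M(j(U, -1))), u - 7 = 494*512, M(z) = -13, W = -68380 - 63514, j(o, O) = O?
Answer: -46338956675 - 183205*I*√651 ≈ -4.6339e+10 - 4.6744e+6*I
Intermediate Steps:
W = -131894
u = 252935 (u = 7 + 494*512 = 7 + 252928 = 252935)
m(U) = √(-13 + U) (m(U) = √(U - 13) = √(-13 + U))
(m(-638) + u)*(W - 51311) = (√(-13 - 638) + 252935)*(-131894 - 51311) = (√(-651) + 252935)*(-183205) = (I*√651 + 252935)*(-183205) = (252935 + I*√651)*(-183205) = -46338956675 - 183205*I*√651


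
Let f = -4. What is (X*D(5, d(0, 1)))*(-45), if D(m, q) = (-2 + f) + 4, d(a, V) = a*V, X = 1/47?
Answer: 90/47 ≈ 1.9149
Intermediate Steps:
X = 1/47 ≈ 0.021277
d(a, V) = V*a
D(m, q) = -2 (D(m, q) = (-2 - 4) + 4 = -6 + 4 = -2)
(X*D(5, d(0, 1)))*(-45) = ((1/47)*(-2))*(-45) = -2/47*(-45) = 90/47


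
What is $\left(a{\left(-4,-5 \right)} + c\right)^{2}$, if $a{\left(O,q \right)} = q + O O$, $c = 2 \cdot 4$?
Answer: $361$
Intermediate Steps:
$c = 8$
$a{\left(O,q \right)} = q + O^{2}$
$\left(a{\left(-4,-5 \right)} + c\right)^{2} = \left(\left(-5 + \left(-4\right)^{2}\right) + 8\right)^{2} = \left(\left(-5 + 16\right) + 8\right)^{2} = \left(11 + 8\right)^{2} = 19^{2} = 361$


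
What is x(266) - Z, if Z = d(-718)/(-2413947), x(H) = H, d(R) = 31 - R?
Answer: 642110651/2413947 ≈ 266.00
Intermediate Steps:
Z = -749/2413947 (Z = (31 - 1*(-718))/(-2413947) = (31 + 718)*(-1/2413947) = 749*(-1/2413947) = -749/2413947 ≈ -0.00031028)
x(266) - Z = 266 - 1*(-749/2413947) = 266 + 749/2413947 = 642110651/2413947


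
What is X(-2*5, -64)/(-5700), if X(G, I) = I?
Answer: 16/1425 ≈ 0.011228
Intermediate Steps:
X(-2*5, -64)/(-5700) = -64/(-5700) = -64*(-1/5700) = 16/1425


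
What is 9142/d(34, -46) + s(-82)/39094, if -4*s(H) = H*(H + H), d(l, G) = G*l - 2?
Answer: -90665560/15305301 ≈ -5.9238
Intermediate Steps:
d(l, G) = -2 + G*l
s(H) = -H²/2 (s(H) = -H*(H + H)/4 = -H*2*H/4 = -H²/2)
9142/d(34, -46) + s(-82)/39094 = 9142/(-2 - 46*34) - ½*(-82)²/39094 = 9142/(-2 - 1564) - ½*6724*(1/39094) = 9142/(-1566) - 3362*1/39094 = 9142*(-1/1566) - 1681/19547 = -4571/783 - 1681/19547 = -90665560/15305301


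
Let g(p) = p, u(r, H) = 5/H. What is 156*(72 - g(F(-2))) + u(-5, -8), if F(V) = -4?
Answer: 94843/8 ≈ 11855.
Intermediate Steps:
156*(72 - g(F(-2))) + u(-5, -8) = 156*(72 - 1*(-4)) + 5/(-8) = 156*(72 + 4) + 5*(-1/8) = 156*76 - 5/8 = 11856 - 5/8 = 94843/8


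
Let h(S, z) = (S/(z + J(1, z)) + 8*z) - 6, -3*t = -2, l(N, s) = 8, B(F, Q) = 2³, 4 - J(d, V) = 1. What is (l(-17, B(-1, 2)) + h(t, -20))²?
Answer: 64963600/2601 ≈ 24976.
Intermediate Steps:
J(d, V) = 3 (J(d, V) = 4 - 1*1 = 4 - 1 = 3)
B(F, Q) = 8
t = ⅔ (t = -⅓*(-2) = ⅔ ≈ 0.66667)
h(S, z) = -6 + 8*z + S/(3 + z) (h(S, z) = (S/(z + 3) + 8*z) - 6 = (S/(3 + z) + 8*z) - 6 = (8*z + S/(3 + z)) - 6 = -6 + 8*z + S/(3 + z))
(l(-17, B(-1, 2)) + h(t, -20))² = (8 + (-18 + ⅔ + 8*(-20)² + 18*(-20))/(3 - 20))² = (8 + (-18 + ⅔ + 8*400 - 360)/(-17))² = (8 - (-18 + ⅔ + 3200 - 360)/17)² = (8 - 1/17*8468/3)² = (8 - 8468/51)² = (-8060/51)² = 64963600/2601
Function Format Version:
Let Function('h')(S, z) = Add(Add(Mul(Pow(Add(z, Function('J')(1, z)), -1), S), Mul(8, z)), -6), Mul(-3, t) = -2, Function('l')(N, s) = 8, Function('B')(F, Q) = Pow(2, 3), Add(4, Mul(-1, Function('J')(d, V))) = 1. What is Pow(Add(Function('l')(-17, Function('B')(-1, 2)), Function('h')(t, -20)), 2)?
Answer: Rational(64963600, 2601) ≈ 24976.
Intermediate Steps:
Function('J')(d, V) = 3 (Function('J')(d, V) = Add(4, Mul(-1, 1)) = Add(4, -1) = 3)
Function('B')(F, Q) = 8
t = Rational(2, 3) (t = Mul(Rational(-1, 3), -2) = Rational(2, 3) ≈ 0.66667)
Function('h')(S, z) = Add(-6, Mul(8, z), Mul(S, Pow(Add(3, z), -1))) (Function('h')(S, z) = Add(Add(Mul(Pow(Add(z, 3), -1), S), Mul(8, z)), -6) = Add(Add(Mul(Pow(Add(3, z), -1), S), Mul(8, z)), -6) = Add(Add(Mul(S, Pow(Add(3, z), -1)), Mul(8, z)), -6) = Add(Add(Mul(8, z), Mul(S, Pow(Add(3, z), -1))), -6) = Add(-6, Mul(8, z), Mul(S, Pow(Add(3, z), -1))))
Pow(Add(Function('l')(-17, Function('B')(-1, 2)), Function('h')(t, -20)), 2) = Pow(Add(8, Mul(Pow(Add(3, -20), -1), Add(-18, Rational(2, 3), Mul(8, Pow(-20, 2)), Mul(18, -20)))), 2) = Pow(Add(8, Mul(Pow(-17, -1), Add(-18, Rational(2, 3), Mul(8, 400), -360))), 2) = Pow(Add(8, Mul(Rational(-1, 17), Add(-18, Rational(2, 3), 3200, -360))), 2) = Pow(Add(8, Mul(Rational(-1, 17), Rational(8468, 3))), 2) = Pow(Add(8, Rational(-8468, 51)), 2) = Pow(Rational(-8060, 51), 2) = Rational(64963600, 2601)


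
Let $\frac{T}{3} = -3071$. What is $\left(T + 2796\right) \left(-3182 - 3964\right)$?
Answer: $45855882$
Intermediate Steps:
$T = -9213$ ($T = 3 \left(-3071\right) = -9213$)
$\left(T + 2796\right) \left(-3182 - 3964\right) = \left(-9213 + 2796\right) \left(-3182 - 3964\right) = \left(-6417\right) \left(-7146\right) = 45855882$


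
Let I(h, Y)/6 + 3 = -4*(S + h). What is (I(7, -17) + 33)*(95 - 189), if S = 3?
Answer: 21150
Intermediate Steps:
I(h, Y) = -90 - 24*h (I(h, Y) = -18 + 6*(-4*(3 + h)) = -18 + 6*(-12 - 4*h) = -18 + (-72 - 24*h) = -90 - 24*h)
(I(7, -17) + 33)*(95 - 189) = ((-90 - 24*7) + 33)*(95 - 189) = ((-90 - 168) + 33)*(-94) = (-258 + 33)*(-94) = -225*(-94) = 21150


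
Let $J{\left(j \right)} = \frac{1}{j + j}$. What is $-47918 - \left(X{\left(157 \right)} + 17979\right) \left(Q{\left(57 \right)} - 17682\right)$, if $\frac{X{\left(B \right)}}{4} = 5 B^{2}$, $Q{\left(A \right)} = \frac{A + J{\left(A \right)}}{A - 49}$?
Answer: $\frac{8236352234899}{912} \approx 9.0311 \cdot 10^{9}$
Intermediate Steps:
$J{\left(j \right)} = \frac{1}{2 j}$
$Q{\left(A \right)} = \frac{A + \frac{1}{2 A}}{-49 + A}$ ($Q{\left(A \right)} = \frac{A + \frac{1}{2 A}}{A - 49} = \frac{A + \frac{1}{2 A}}{-49 + A}$)
$X{\left(B \right)} = 20 B^{2}$ ($X{\left(B \right)} = 4 \cdot 5 B^{2} = 20 B^{2}$)
$-47918 - \left(X{\left(157 \right)} + 17979\right) \left(Q{\left(57 \right)} - 17682\right) = -47918 - \left(20 \cdot 157^{2} + 17979\right) \left(\frac{\frac{1}{2} + 57^{2}}{57 \left(-49 + 57\right)} - 17682\right) = -47918 - \left(20 \cdot 24649 + 17979\right) \left(\frac{\frac{1}{2} + 3249}{57 \cdot 8} - 17682\right) = -47918 - \left(492980 + 17979\right) \left(\frac{1}{57} \cdot \frac{1}{8} \cdot \frac{6499}{2} - 17682\right) = -47918 - 510959 \left(\frac{6499}{912} - 17682\right) = -47918 - 510959 \left(- \frac{16119485}{912}\right) = -47918 - - \frac{8236395936115}{912} = -47918 + \frac{8236395936115}{912} = \frac{8236352234899}{912}$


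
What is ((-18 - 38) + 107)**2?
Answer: 2601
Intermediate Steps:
((-18 - 38) + 107)**2 = (-56 + 107)**2 = 51**2 = 2601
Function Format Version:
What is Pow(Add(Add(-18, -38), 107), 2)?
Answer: 2601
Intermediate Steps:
Pow(Add(Add(-18, -38), 107), 2) = Pow(Add(-56, 107), 2) = Pow(51, 2) = 2601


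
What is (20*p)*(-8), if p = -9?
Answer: 1440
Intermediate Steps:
(20*p)*(-8) = (20*(-9))*(-8) = -180*(-8) = 1440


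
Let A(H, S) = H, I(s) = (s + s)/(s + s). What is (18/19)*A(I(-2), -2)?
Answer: 18/19 ≈ 0.94737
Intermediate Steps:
I(s) = 1 (I(s) = (2*s)/((2*s)) = (2*s)*(1/(2*s)) = 1)
(18/19)*A(I(-2), -2) = (18/19)*1 = 18/19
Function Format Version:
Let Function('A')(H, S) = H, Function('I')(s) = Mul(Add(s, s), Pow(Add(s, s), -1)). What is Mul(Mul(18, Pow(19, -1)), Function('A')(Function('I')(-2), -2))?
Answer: Rational(18, 19) ≈ 0.94737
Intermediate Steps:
Function('I')(s) = 1 (Function('I')(s) = Mul(Mul(2, s), Pow(Mul(2, s), -1)) = Mul(Mul(2, s), Mul(Rational(1, 2), Pow(s, -1))) = 1)
Mul(Mul(18, Pow(19, -1)), Function('A')(Function('I')(-2), -2)) = Mul(Mul(18, Pow(19, -1)), 1) = Mul(Mul(18, Rational(1, 19)), 1) = Mul(Rational(18, 19), 1) = Rational(18, 19)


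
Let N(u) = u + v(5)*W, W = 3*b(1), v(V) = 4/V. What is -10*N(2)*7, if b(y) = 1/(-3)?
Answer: -84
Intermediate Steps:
b(y) = -1/3
W = -1 (W = 3*(-1/3) = -1)
N(u) = -4/5 + u (N(u) = u + (4/5)*(-1) = u - 4/5 = -4/5 + u)
-10*N(2)*7 = -10*(-4/5 + 2)*7 = -10*6/5*7 = -12*7 = -84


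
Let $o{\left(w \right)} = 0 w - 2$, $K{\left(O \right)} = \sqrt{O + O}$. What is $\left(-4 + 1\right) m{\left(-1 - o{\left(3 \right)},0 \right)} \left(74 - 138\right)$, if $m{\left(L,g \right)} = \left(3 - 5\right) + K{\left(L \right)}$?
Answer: $-384 + 192 \sqrt{2} \approx -112.47$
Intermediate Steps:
$K{\left(O \right)} = \sqrt{2} \sqrt{O}$ ($K{\left(O \right)} = \sqrt{2 O} = \sqrt{2} \sqrt{O}$)
$o{\left(w \right)} = -2$ ($o{\left(w \right)} = 0 - 2 = -2$)
$m{\left(L,g \right)} = -2 + \sqrt{2} \sqrt{L}$ ($m{\left(L,g \right)} = \left(3 - 5\right) + \sqrt{2} \sqrt{L} = -2 + \sqrt{2} \sqrt{L}$)
$\left(-4 + 1\right) m{\left(-1 - o{\left(3 \right)},0 \right)} \left(74 - 138\right) = \left(-4 + 1\right) \left(-2 + \sqrt{2} \sqrt{-1 - -2}\right) \left(74 - 138\right) = - 3 \left(-2 + \sqrt{2} \sqrt{-1 + 2}\right) \left(-64\right) = - 3 \left(-2 + \sqrt{2} \sqrt{1}\right) \left(-64\right) = - 3 \left(-2 + \sqrt{2} \cdot 1\right) \left(-64\right) = - 3 \left(-2 + \sqrt{2}\right) \left(-64\right) = \left(6 - 3 \sqrt{2}\right) \left(-64\right) = -384 + 192 \sqrt{2}$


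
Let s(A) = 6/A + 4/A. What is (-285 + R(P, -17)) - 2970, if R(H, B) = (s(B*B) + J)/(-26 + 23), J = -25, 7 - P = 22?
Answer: -938290/289 ≈ -3246.7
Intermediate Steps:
P = -15 (P = 7 - 1*22 = 7 - 22 = -15)
s(A) = 10/A
R(H, B) = 25/3 - 10/(3*B²) (R(H, B) = (10/((B*B)) - 25)/(-26 + 23) = (10/(B²) - 25)/(-3) = (10/B² - 25)*(-⅓) = (-25 + 10/B²)*(-⅓) = 25/3 - 10/(3*B²))
(-285 + R(P, -17)) - 2970 = (-285 + (25/3 - 10/3/(-17)²)) - 2970 = (-285 + (25/3 - 10/3*1/289)) - 2970 = (-285 + (25/3 - 10/867)) - 2970 = (-285 + 2405/289) - 2970 = -79960/289 - 2970 = -938290/289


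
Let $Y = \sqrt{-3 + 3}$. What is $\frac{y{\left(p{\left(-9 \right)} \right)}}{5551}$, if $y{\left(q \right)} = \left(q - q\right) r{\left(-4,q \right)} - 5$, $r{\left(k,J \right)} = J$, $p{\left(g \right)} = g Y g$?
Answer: $- \frac{5}{5551} \approx -0.00090074$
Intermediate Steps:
$Y = 0$ ($Y = \sqrt{0} = 0$)
$p{\left(g \right)} = 0$ ($p{\left(g \right)} = g 0 g = 0 g = 0$)
$y{\left(q \right)} = -5$ ($y{\left(q \right)} = \left(q - q\right) q - 5 = 0 q - 5 = 0 - 5 = -5$)
$\frac{y{\left(p{\left(-9 \right)} \right)}}{5551} = - \frac{5}{5551}$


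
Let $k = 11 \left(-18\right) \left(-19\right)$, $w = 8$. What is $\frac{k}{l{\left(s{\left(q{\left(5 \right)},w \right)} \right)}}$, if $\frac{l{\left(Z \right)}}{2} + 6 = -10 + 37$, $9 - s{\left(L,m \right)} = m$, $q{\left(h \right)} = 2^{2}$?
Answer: $\frac{627}{7} \approx 89.571$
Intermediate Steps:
$q{\left(h \right)} = 4$
$s{\left(L,m \right)} = 9 - m$
$k = 3762$ ($k = \left(-198\right) \left(-19\right) = 3762$)
$l{\left(Z \right)} = 42$ ($l{\left(Z \right)} = -12 + 2 \left(-10 + 37\right) = -12 + 2 \cdot 27 = -12 + 54 = 42$)
$\frac{k}{l{\left(s{\left(q{\left(5 \right)},w \right)} \right)}} = \frac{3762}{42} = 3762 \cdot \frac{1}{42} = \frac{627}{7}$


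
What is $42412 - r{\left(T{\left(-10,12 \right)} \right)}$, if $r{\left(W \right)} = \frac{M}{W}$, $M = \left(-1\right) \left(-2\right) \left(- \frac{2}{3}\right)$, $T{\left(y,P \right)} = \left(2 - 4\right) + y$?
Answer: $\frac{381707}{9} \approx 42412.0$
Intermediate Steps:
$T{\left(y,P \right)} = -2 + y$
$M = - \frac{4}{3}$ ($M = 2 \left(\left(-2\right) \frac{1}{3}\right) = 2 \left(- \frac{2}{3}\right) = - \frac{4}{3} \approx -1.3333$)
$r{\left(W \right)} = - \frac{4}{3 W}$
$42412 - r{\left(T{\left(-10,12 \right)} \right)} = 42412 - - \frac{4}{3 \left(-2 - 10\right)} = 42412 - - \frac{4}{3 \left(-12\right)} = 42412 - \left(- \frac{4}{3}\right) \left(- \frac{1}{12}\right) = 42412 - \frac{1}{9} = \frac{381707}{9}$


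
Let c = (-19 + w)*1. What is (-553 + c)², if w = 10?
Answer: 315844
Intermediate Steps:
c = -9 (c = (-19 + 10)*1 = -9*1 = -9)
(-553 + c)² = (-553 - 9)² = (-562)² = 315844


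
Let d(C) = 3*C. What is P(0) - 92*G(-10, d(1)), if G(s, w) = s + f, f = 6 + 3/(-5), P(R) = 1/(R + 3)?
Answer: 6353/15 ≈ 423.53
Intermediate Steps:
P(R) = 1/(3 + R)
f = 27/5 (f = 6 + 3*(-⅕) = 6 - ⅗ = 27/5 ≈ 5.4000)
G(s, w) = 27/5 + s (G(s, w) = s + 27/5 = 27/5 + s)
P(0) - 92*G(-10, d(1)) = 1/(3 + 0) - 92*(27/5 - 10) = 1/3 - 92*(-23/5) = ⅓ + 2116/5 = 6353/15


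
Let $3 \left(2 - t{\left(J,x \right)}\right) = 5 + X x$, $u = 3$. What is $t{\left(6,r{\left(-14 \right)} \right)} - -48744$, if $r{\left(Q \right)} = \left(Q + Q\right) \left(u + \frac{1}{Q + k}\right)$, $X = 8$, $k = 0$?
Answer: $48963$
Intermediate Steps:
$r{\left(Q \right)} = 2 Q \left(3 + \frac{1}{Q}\right)$ ($r{\left(Q \right)} = \left(Q + Q\right) \left(3 + \frac{1}{Q + 0}\right) = 2 Q \left(3 + \frac{1}{Q}\right)$)
$t{\left(J,x \right)} = \frac{1}{3} - \frac{8 x}{3}$ ($t{\left(J,x \right)} = 2 - \frac{5 + 8 x}{3} = 2 - \left(\frac{5}{3} + \frac{8 x}{3}\right) = \frac{1}{3} - \frac{8 x}{3}$)
$t{\left(6,r{\left(-14 \right)} \right)} - -48744 = \left(\frac{1}{3} - \frac{8 \left(2 + 6 \left(-14\right)\right)}{3}\right) - -48744 = \left(\frac{1}{3} - \frac{8 \left(2 - 84\right)}{3}\right) + 48744 = \left(\frac{1}{3} - - \frac{656}{3}\right) + 48744 = \left(\frac{1}{3} + \frac{656}{3}\right) + 48744 = 219 + 48744 = 48963$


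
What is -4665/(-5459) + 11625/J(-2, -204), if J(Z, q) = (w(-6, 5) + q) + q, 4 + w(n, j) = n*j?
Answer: -61398945/2412878 ≈ -25.446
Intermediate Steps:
w(n, j) = -4 + j*n (w(n, j) = -4 + n*j = -4 + j*n)
J(Z, q) = -34 + 2*q (J(Z, q) = ((-4 + 5*(-6)) + q) + q = ((-4 - 30) + q) + q = (-34 + q) + q = -34 + 2*q)
-4665/(-5459) + 11625/J(-2, -204) = -4665/(-5459) + 11625/(-34 + 2*(-204)) = -4665*(-1/5459) + 11625/(-34 - 408) = 4665/5459 + 11625/(-442) = 4665/5459 + 11625*(-1/442) = 4665/5459 - 11625/442 = -61398945/2412878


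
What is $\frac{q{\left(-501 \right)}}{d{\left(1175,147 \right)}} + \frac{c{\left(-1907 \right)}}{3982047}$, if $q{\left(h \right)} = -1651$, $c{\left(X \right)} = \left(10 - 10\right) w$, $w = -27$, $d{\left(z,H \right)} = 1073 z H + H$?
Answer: $- \frac{1651}{185334072} \approx -8.9082 \cdot 10^{-6}$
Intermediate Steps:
$d{\left(z,H \right)} = H + 1073 H z$ ($d{\left(z,H \right)} = 1073 H z + H = H + 1073 H z$)
$c{\left(X \right)} = 0$ ($c{\left(X \right)} = \left(10 - 10\right) \left(-27\right) = 0 \left(-27\right) = 0$)
$\frac{q{\left(-501 \right)}}{d{\left(1175,147 \right)}} + \frac{c{\left(-1907 \right)}}{3982047} = - \frac{1651}{147 \left(1 + 1073 \cdot 1175\right)} + \frac{0}{3982047} = - \frac{1651}{147 \left(1 + 1260775\right)} + 0 \cdot \frac{1}{3982047} = - \frac{1651}{147 \cdot 1260776} + 0 = - \frac{1651}{185334072} + 0 = - \frac{1651}{185334072}$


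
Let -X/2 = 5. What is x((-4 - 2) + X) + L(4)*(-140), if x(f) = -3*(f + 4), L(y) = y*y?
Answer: -2204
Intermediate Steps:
L(y) = y²
X = -10 (X = -2*5 = -10)
x(f) = -12 - 3*f (x(f) = -3*(4 + f) = -12 - 3*f)
x((-4 - 2) + X) + L(4)*(-140) = (-12 - 3*((-4 - 2) - 10)) + 4²*(-140) = (-12 - 3*(-6 - 10)) + 16*(-140) = (-12 - 3*(-16)) - 2240 = (-12 + 48) - 2240 = 36 - 2240 = -2204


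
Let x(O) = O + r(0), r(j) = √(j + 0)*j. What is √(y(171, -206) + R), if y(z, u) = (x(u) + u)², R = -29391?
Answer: √140353 ≈ 374.64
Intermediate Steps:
r(j) = j^(3/2) (r(j) = √j*j = j^(3/2))
x(O) = O (x(O) = O + 0^(3/2) = O + 0 = O)
y(z, u) = 4*u² (y(z, u) = (u + u)² = (2*u)² = 4*u²)
√(y(171, -206) + R) = √(4*(-206)² - 29391) = √(4*42436 - 29391) = √(169744 - 29391) = √140353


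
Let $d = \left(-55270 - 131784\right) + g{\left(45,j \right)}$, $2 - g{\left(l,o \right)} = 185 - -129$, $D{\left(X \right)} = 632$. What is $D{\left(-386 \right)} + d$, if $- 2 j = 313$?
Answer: $-186734$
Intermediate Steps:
$j = - \frac{313}{2}$ ($j = \left(- \frac{1}{2}\right) 313 = - \frac{313}{2} \approx -156.5$)
$g{\left(l,o \right)} = -312$ ($g{\left(l,o \right)} = 2 - \left(185 - -129\right) = 2 - \left(185 + 129\right) = 2 - 314 = -312$)
$d = -187366$ ($d = \left(-55270 - 131784\right) - 312 = -187054 - 312 = -187366$)
$D{\left(-386 \right)} + d = 632 - 187366 = -186734$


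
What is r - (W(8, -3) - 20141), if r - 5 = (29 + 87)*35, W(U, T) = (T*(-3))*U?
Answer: 24134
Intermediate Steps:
W(U, T) = -3*T*U (W(U, T) = (-3*T)*U = -3*T*U)
r = 4065 (r = 5 + (29 + 87)*35 = 5 + 116*35 = 5 + 4060 = 4065)
r - (W(8, -3) - 20141) = 4065 - (-3*(-3)*8 - 20141) = 4065 - (72 - 20141) = 4065 - 1*(-20069) = 4065 + 20069 = 24134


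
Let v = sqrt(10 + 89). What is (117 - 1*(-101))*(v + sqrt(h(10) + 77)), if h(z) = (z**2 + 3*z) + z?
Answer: 218*sqrt(217) + 654*sqrt(11) ≈ 5380.4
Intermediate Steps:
v = 3*sqrt(11) (v = sqrt(99) = 3*sqrt(11) ≈ 9.9499)
h(z) = z**2 + 4*z
(117 - 1*(-101))*(v + sqrt(h(10) + 77)) = (117 - 1*(-101))*(3*sqrt(11) + sqrt(10*(4 + 10) + 77)) = (117 + 101)*(3*sqrt(11) + sqrt(10*14 + 77)) = 218*(3*sqrt(11) + sqrt(140 + 77)) = 218*(3*sqrt(11) + sqrt(217)) = 218*(sqrt(217) + 3*sqrt(11)) = 218*sqrt(217) + 654*sqrt(11)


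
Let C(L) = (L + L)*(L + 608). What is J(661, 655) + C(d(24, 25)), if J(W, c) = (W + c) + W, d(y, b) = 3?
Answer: 5643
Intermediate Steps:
J(W, c) = c + 2*W
C(L) = 2*L*(608 + L) (C(L) = (2*L)*(608 + L) = 2*L*(608 + L))
J(661, 655) + C(d(24, 25)) = (655 + 2*661) + 2*3*(608 + 3) = (655 + 1322) + 2*3*611 = 1977 + 3666 = 5643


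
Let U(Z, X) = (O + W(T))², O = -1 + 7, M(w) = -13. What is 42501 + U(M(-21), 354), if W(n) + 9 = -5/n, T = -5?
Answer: 42505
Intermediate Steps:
W(n) = -9 - 5/n
O = 6
U(Z, X) = 4 (U(Z, X) = (6 + (-9 - 5/(-5)))² = (6 + (-9 - 5*(-⅕)))² = (6 + (-9 + 1))² = (6 - 8)² = (-2)² = 4)
42501 + U(M(-21), 354) = 42501 + 4 = 42505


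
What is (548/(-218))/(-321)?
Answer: 274/34989 ≈ 0.0078310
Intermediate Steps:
(548/(-218))/(-321) = (548*(-1/218))*(-1/321) = -274/109*(-1/321) = 274/34989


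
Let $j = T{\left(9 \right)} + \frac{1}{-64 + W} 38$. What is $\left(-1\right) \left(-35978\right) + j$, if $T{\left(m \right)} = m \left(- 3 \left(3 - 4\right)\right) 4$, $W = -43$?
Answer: $\frac{3861164}{107} \approx 36086.0$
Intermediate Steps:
$T{\left(m \right)} = 12 m$ ($T{\left(m \right)} = m \left(\left(-3\right) \left(-1\right)\right) 4 = m 3 \cdot 4 = 3 m 4 = 12 m$)
$j = \frac{11518}{107}$ ($j = 12 \cdot 9 + \frac{1}{-64 - 43} \cdot 38 = 108 + \frac{1}{-107} \cdot 38 = 108 - \frac{38}{107} = \frac{11518}{107} \approx 107.64$)
$\left(-1\right) \left(-35978\right) + j = \left(-1\right) \left(-35978\right) + \frac{11518}{107} = 35978 + \frac{11518}{107} = \frac{3861164}{107}$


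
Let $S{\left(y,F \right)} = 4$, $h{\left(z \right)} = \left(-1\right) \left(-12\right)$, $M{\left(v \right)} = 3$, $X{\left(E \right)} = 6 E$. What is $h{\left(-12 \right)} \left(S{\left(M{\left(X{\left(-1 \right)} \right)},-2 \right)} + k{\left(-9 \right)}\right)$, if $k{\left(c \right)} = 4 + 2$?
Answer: $120$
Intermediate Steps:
$h{\left(z \right)} = 12$
$k{\left(c \right)} = 6$
$h{\left(-12 \right)} \left(S{\left(M{\left(X{\left(-1 \right)} \right)},-2 \right)} + k{\left(-9 \right)}\right) = 12 \left(4 + 6\right) = 12 \cdot 10 = 120$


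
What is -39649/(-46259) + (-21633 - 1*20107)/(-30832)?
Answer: 788327157/356564372 ≈ 2.2109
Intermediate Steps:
-39649/(-46259) + (-21633 - 1*20107)/(-30832) = -39649*(-1/46259) + (-21633 - 20107)*(-1/30832) = 39649/46259 - 41740*(-1/30832) = 39649/46259 + 10435/7708 = 788327157/356564372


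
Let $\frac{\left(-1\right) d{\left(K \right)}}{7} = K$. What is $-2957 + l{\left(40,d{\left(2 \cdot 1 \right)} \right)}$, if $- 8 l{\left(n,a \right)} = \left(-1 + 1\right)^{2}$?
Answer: $-2957$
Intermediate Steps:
$d{\left(K \right)} = - 7 K$
$l{\left(n,a \right)} = 0$ ($l{\left(n,a \right)} = - \frac{\left(-1 + 1\right)^{2}}{8} = - \frac{0^{2}}{8} = \left(- \frac{1}{8}\right) 0 = 0$)
$-2957 + l{\left(40,d{\left(2 \cdot 1 \right)} \right)} = -2957 + 0 = -2957$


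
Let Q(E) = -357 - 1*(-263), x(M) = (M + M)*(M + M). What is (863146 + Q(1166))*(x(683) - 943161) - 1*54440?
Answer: 796420015900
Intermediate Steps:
x(M) = 4*M² (x(M) = (2*M)*(2*M) = 4*M²)
Q(E) = -94 (Q(E) = -357 + 263 = -94)
(863146 + Q(1166))*(x(683) - 943161) - 1*54440 = (863146 - 94)*(4*683² - 943161) - 1*54440 = 863052*(4*466489 - 943161) - 54440 = 863052*(1865956 - 943161) - 54440 = 863052*922795 - 54440 = 796420070340 - 54440 = 796420015900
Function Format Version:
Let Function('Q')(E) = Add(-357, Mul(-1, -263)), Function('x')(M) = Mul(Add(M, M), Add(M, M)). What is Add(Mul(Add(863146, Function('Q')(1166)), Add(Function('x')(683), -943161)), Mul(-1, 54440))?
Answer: 796420015900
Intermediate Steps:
Function('x')(M) = Mul(4, Pow(M, 2)) (Function('x')(M) = Mul(Mul(2, M), Mul(2, M)) = Mul(4, Pow(M, 2)))
Function('Q')(E) = -94 (Function('Q')(E) = Add(-357, 263) = -94)
Add(Mul(Add(863146, Function('Q')(1166)), Add(Function('x')(683), -943161)), Mul(-1, 54440)) = Add(Mul(Add(863146, -94), Add(Mul(4, Pow(683, 2)), -943161)), Mul(-1, 54440)) = Add(Mul(863052, Add(Mul(4, 466489), -943161)), -54440) = Add(Mul(863052, Add(1865956, -943161)), -54440) = Add(Mul(863052, 922795), -54440) = Add(796420070340, -54440) = 796420015900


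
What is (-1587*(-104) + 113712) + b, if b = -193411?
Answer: 85349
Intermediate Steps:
(-1587*(-104) + 113712) + b = (-1587*(-104) + 113712) - 193411 = (165048 + 113712) - 193411 = 278760 - 193411 = 85349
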